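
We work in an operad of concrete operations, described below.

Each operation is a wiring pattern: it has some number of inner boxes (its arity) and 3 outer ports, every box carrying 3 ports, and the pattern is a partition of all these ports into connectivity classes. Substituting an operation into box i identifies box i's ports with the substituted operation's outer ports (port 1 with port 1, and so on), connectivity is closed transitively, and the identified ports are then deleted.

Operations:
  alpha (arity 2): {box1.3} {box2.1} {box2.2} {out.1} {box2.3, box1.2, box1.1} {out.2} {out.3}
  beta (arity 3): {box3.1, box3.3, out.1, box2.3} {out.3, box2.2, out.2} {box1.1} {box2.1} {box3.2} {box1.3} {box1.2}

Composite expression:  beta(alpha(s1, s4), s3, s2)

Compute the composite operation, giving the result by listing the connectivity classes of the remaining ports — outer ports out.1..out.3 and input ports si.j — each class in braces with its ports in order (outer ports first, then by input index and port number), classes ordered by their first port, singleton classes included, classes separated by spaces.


Two ports join when wires chain via beta-identified ports.
after alpha, the pattern on (s1, s4) reads {out.1} {out.2} {out.3} {s1.1, s1.2, s4.3} {s1.3} {s4.1} {s4.2} (out.j = its outer ports)
after beta, the pattern on (s1, s4, s3, s2) reads {out.1, s2.1, s2.3, s3.3} {out.2, out.3, s3.2} {s1.1, s1.2, s4.3} {s1.3} {s2.2} {s3.1} {s4.1} {s4.2} (out.j = its outer ports)

{out.1, s2.1, s2.3, s3.3} {out.2, out.3, s3.2} {s1.1, s1.2, s4.3} {s1.3} {s2.2} {s3.1} {s4.1} {s4.2}


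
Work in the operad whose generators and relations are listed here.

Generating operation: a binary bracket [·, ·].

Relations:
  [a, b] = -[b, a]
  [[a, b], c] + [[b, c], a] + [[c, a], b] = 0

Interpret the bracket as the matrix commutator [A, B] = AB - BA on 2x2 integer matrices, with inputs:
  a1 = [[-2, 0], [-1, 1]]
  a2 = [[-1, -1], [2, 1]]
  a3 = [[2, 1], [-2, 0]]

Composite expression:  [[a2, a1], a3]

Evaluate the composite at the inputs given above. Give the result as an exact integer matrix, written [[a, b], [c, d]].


[a2, a1] = [[1, -3], [-8, -1]]
[[a2, a1], a3] = [[14, 8], [-12, -14]]

[[14, 8], [-12, -14]]


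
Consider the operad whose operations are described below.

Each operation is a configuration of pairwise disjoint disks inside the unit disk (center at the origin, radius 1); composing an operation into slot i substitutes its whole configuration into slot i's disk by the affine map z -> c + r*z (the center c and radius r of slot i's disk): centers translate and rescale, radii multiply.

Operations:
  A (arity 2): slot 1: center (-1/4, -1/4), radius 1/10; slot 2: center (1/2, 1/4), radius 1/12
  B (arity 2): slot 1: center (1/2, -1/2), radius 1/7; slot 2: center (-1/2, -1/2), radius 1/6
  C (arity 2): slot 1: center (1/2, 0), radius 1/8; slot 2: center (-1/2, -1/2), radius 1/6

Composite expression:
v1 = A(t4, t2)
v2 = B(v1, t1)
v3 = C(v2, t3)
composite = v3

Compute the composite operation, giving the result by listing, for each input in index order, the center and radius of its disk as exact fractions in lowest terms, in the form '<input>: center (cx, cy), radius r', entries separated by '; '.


t1: center (7/16, -1/16), radius 1/48; t2: center (4/7, -13/224), radius 1/672; t3: center (-1/2, -1/2), radius 1/6; t4: center (125/224, -15/224), radius 1/560


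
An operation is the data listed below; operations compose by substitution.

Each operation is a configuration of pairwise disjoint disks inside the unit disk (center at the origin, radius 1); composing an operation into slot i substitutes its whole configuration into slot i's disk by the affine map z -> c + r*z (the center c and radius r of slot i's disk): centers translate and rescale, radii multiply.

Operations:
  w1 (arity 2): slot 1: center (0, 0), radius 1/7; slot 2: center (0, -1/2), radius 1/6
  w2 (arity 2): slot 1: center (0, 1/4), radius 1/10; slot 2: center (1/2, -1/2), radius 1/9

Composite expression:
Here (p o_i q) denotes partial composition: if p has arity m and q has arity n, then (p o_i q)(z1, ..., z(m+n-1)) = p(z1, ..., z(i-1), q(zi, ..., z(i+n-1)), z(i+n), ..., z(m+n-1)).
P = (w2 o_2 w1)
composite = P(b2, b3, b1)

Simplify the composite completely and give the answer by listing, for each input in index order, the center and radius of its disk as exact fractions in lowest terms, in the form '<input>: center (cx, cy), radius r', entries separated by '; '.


b1: center (1/2, -5/9), radius 1/54; b2: center (0, 1/4), radius 1/10; b3: center (1/2, -1/2), radius 1/63


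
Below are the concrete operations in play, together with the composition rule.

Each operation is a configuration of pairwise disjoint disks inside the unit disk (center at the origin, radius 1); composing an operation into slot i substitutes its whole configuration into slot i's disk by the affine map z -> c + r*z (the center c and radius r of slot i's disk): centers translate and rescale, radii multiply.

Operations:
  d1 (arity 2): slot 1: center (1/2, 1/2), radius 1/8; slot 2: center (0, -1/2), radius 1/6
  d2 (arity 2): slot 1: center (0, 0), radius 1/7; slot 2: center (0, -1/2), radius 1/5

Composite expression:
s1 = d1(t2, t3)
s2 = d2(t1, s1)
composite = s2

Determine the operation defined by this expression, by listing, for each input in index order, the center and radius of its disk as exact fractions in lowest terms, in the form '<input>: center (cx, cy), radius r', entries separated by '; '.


t1: center (0, 0), radius 1/7; t2: center (1/10, -2/5), radius 1/40; t3: center (0, -3/5), radius 1/30

Affine substitution under d2: radii multiply and t-centers shift.
for t1, the 1-step affine chain lands on center (0, 0), radius 1/7
for t2, the 2-step affine chain lands on center (1/10, -2/5), radius 1/40
for t3, the 2-step affine chain lands on center (0, -3/5), radius 1/30


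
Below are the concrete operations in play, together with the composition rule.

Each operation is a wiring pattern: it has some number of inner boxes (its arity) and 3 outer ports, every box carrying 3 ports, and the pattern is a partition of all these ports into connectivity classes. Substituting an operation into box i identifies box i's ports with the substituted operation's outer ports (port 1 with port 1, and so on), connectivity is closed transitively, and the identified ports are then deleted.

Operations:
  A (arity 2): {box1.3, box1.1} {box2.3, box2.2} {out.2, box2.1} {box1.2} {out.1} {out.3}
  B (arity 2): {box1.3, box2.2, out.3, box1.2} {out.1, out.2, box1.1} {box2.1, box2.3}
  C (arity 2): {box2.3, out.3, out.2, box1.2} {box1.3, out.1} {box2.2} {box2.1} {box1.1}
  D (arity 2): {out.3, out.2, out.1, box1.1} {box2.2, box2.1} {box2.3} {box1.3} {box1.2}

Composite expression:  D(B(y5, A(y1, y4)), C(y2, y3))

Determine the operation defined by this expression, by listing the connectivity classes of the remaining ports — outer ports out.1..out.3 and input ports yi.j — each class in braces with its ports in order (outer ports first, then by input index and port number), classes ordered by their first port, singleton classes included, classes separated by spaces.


{out.1, out.2, out.3, y5.1} {y1.1, y1.3} {y1.2} {y2.1} {y2.2, y2.3, y3.3} {y3.1} {y3.2} {y4.1, y5.2, y5.3} {y4.2, y4.3}

Substituting into D glues patterns; closure does the rest.
composing A on (y1, y4), with out.j its own outer ports: {out.1} {out.2, y4.1} {out.3} {y1.1, y1.3} {y1.2} {y4.2, y4.3}
composing B on (y5, y1, y4), with out.j its own outer ports: {out.1, out.2, y5.1} {out.3, y4.1, y5.2, y5.3} {y1.1, y1.3} {y1.2} {y4.2, y4.3}
composing C on (y2, y3), with out.j its own outer ports: {out.1, y2.3} {out.2, out.3, y2.2, y3.3} {y2.1} {y3.1} {y3.2}
composing D on (y5, y1, y4, y2, y3), with out.j its own outer ports: {out.1, out.2, out.3, y5.1} {y1.1, y1.3} {y1.2} {y2.1} {y2.2, y2.3, y3.3} {y3.1} {y3.2} {y4.1, y5.2, y5.3} {y4.2, y4.3}


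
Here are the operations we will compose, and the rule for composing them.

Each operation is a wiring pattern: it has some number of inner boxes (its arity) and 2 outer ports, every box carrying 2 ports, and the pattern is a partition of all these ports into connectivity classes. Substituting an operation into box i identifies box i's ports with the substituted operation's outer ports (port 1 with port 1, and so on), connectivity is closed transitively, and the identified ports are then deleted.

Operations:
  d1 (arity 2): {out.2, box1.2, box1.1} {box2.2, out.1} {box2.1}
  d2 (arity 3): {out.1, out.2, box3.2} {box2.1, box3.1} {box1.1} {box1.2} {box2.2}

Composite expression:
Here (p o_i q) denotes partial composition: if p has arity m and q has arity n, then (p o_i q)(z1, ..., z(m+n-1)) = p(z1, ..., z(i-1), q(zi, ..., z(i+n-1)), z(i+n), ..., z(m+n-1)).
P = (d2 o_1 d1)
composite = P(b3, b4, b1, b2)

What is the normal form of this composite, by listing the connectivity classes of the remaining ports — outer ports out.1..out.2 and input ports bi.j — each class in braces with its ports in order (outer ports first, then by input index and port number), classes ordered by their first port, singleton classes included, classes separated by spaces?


{out.1, out.2, b2.2} {b1.1, b2.1} {b1.2} {b3.1, b3.2} {b4.1} {b4.2}

After gluing at d2, chains via deleted ports link the b-ports.
d1 over (b3, b4) gives {out.1, b4.2} {out.2, b3.1, b3.2} {b4.1}, out.j being that stage's outer ports
d2 over (b3, b4, b1, b2) gives {out.1, out.2, b2.2} {b1.1, b2.1} {b1.2} {b3.1, b3.2} {b4.1} {b4.2}, out.j being that stage's outer ports


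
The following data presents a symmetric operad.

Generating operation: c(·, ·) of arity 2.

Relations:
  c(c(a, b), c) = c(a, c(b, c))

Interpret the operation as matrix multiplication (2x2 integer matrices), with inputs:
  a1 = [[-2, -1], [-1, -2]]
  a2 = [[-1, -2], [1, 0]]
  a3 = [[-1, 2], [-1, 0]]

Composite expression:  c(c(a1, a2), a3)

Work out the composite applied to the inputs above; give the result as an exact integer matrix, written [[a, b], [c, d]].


[[-5, 2], [-1, -2]]


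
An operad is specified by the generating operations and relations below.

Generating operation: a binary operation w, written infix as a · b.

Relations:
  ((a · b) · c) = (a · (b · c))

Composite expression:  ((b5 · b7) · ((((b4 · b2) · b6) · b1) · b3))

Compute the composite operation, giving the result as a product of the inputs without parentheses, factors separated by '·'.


All parenthesizations of w agree; list the b-inputs left to right.
(b5 · b7) collapses to b5 · b7
(b4 · b2) collapses to b4 · b2
((b4 · b2) · b6) collapses to b4 · b2 · b6
(((b4 · b2) · b6) · b1) collapses to b4 · b2 · b6 · b1
((((b4 · b2) · b6) · b1) · b3) collapses to b4 · b2 · b6 · b1 · b3
((b5 · b7) · ((((b4 · b2) · b6) · b1) · b3)) collapses to b5 · b7 · b4 · b2 · b6 · b1 · b3

b5 · b7 · b4 · b2 · b6 · b1 · b3


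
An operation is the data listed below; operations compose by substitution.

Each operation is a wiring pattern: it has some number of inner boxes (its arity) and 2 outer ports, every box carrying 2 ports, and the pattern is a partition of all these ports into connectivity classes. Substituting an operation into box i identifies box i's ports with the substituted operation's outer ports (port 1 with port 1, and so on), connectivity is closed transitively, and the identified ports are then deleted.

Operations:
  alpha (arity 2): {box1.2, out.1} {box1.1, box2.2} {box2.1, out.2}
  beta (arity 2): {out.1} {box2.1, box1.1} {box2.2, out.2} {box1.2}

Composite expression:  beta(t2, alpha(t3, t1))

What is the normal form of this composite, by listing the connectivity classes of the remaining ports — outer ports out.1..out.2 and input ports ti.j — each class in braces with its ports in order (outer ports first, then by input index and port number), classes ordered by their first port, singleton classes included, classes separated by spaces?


Reachability decides: close wires over beta-identified ports.
the subtree at alpha composes to {out.1, t3.2} {out.2, t1.1} {t1.2, t3.1} on (t3, t1); out.j = own outer ports
the subtree at beta composes to {out.1} {out.2, t1.1} {t1.2, t3.1} {t2.1, t3.2} {t2.2} on (t2, t3, t1); out.j = own outer ports

{out.1} {out.2, t1.1} {t1.2, t3.1} {t2.1, t3.2} {t2.2}


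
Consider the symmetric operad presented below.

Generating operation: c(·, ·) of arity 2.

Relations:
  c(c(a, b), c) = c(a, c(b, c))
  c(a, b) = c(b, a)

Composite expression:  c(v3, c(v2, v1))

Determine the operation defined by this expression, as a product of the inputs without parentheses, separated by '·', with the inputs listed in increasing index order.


v1 · v2 · v3


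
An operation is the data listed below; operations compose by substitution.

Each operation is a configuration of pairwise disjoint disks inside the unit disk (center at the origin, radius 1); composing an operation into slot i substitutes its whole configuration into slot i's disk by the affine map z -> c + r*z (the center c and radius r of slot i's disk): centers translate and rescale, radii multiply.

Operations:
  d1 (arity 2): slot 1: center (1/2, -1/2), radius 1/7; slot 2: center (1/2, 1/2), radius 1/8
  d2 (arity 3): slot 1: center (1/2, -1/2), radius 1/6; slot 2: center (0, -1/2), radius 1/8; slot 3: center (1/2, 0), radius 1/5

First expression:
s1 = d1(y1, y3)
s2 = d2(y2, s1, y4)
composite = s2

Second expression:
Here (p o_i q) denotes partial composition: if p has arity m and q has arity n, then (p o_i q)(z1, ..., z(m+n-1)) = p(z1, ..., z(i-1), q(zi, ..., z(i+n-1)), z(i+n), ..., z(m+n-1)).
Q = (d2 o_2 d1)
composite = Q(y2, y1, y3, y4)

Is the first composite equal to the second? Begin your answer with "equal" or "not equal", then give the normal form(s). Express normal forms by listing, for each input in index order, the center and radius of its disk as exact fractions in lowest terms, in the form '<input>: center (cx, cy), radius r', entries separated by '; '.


equal: each reduces to y1: center (1/16, -9/16), radius 1/56; y2: center (1/2, -1/2), radius 1/6; y3: center (1/16, -7/16), radius 1/64; y4: center (1/2, 0), radius 1/5

The first composite normalizes to y1: center (1/16, -9/16), radius 1/56; y2: center (1/2, -1/2), radius 1/6; y3: center (1/16, -7/16), radius 1/64; y4: center (1/2, 0), radius 1/5
The second composite normalizes to y1: center (1/16, -9/16), radius 1/56; y2: center (1/2, -1/2), radius 1/6; y3: center (1/16, -7/16), radius 1/64; y4: center (1/2, 0), radius 1/5
The normal forms match — equal.


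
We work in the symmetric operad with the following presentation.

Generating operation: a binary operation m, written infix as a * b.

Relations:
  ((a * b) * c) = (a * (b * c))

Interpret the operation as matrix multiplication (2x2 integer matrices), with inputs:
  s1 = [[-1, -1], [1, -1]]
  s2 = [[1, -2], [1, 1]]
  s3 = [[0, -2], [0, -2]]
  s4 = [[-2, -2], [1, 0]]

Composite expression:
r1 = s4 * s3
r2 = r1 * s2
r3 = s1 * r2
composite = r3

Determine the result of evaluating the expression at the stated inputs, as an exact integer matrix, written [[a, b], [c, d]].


(s4 * s3) = [[0, 8], [0, -2]]
((s4 * s3) * s2) = [[8, 8], [-2, -2]]
(s1 * ((s4 * s3) * s2)) = [[-6, -6], [10, 10]]

[[-6, -6], [10, 10]]


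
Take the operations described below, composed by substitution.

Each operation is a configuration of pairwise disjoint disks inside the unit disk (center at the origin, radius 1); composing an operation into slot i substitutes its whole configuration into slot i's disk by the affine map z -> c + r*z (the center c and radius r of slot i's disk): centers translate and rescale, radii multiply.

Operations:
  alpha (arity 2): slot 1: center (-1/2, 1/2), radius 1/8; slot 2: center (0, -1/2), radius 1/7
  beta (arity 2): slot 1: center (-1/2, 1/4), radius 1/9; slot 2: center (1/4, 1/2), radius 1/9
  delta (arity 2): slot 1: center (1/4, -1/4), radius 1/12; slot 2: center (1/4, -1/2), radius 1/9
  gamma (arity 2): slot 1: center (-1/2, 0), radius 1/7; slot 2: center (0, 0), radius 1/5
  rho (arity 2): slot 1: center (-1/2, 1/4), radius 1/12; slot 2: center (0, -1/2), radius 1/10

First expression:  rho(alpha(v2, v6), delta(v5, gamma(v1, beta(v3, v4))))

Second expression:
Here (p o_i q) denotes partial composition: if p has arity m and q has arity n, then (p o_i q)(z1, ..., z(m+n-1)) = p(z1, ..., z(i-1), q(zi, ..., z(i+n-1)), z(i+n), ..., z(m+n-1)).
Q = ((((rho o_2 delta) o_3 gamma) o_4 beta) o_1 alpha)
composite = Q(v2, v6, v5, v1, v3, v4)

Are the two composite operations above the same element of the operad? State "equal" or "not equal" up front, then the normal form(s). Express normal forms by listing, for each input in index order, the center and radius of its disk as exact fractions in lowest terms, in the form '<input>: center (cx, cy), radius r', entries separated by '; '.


equal; the common form is v1: center (7/360, -11/20), radius 1/630; v2: center (-13/24, 7/24), radius 1/96; v3: center (43/1800, -989/1800), radius 1/4050; v4: center (23/900, -247/450), radius 1/4050; v5: center (1/40, -21/40), radius 1/120; v6: center (-1/2, 5/24), radius 1/84


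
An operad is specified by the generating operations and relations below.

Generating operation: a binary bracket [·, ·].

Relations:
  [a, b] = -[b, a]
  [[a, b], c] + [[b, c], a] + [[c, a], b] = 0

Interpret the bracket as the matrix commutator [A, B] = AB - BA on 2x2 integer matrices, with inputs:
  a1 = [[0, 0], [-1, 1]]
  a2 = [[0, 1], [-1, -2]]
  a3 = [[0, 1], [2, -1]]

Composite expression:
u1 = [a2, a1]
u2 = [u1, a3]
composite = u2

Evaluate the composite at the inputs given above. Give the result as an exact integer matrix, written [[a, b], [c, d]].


[[-1, -3], [7, 1]]

[a2, a1] = [[-1, 1], [3, 1]]
[[a2, a1], a3] = [[-1, -3], [7, 1]]


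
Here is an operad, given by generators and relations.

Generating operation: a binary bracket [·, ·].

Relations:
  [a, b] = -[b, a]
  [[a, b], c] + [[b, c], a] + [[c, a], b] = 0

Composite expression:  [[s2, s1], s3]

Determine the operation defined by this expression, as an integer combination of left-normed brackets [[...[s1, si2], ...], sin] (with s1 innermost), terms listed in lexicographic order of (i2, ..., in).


Expand each bracket as ab - ba; the s1-initial words give the coefficients.
Composite bracket: [[s2, s1], s3]
Applying ab - ba throughout gives 4 signed words (2^2 = 4).
Keep just the words that open with s1:
  s1s2s3 appears with sign -1, giving the term -[[s1, s2], s3]

-[[s1, s2], s3]


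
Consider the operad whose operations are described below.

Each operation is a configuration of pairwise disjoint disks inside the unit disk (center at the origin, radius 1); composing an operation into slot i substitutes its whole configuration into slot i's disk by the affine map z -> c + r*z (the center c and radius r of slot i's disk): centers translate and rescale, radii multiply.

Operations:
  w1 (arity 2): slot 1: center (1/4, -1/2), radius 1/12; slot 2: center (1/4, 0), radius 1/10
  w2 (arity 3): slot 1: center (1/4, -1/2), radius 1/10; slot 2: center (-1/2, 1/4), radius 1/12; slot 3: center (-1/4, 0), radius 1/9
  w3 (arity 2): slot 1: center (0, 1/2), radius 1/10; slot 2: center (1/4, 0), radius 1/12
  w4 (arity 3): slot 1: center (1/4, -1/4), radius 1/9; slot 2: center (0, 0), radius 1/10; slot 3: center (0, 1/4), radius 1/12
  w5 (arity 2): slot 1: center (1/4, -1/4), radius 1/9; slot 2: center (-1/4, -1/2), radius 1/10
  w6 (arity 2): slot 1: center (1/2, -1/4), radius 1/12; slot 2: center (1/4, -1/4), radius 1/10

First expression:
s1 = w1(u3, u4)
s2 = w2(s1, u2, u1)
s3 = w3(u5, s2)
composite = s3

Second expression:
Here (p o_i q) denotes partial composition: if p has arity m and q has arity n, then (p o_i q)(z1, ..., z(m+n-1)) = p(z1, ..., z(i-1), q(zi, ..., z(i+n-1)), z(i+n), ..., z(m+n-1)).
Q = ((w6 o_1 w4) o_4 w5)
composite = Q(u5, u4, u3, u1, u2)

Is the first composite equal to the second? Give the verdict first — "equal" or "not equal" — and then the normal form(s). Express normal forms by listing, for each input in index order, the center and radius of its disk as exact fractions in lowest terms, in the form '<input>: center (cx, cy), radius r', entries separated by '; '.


not equal — first u1: center (11/48, 0), radius 1/108; u2: center (5/24, 1/48), radius 1/144; u3: center (131/480, -11/240), radius 1/1440; u4: center (131/480, -1/24), radius 1/1200; u5: center (0, 1/2), radius 1/10, second u1: center (11/40, -11/40), radius 1/90; u2: center (9/40, -3/10), radius 1/100; u3: center (1/2, -11/48), radius 1/144; u4: center (1/2, -1/4), radius 1/120; u5: center (25/48, -13/48), radius 1/108

The first composite normalizes to u1: center (11/48, 0), radius 1/108; u2: center (5/24, 1/48), radius 1/144; u3: center (131/480, -11/240), radius 1/1440; u4: center (131/480, -1/24), radius 1/1200; u5: center (0, 1/2), radius 1/10
The second composite normalizes to u1: center (11/40, -11/40), radius 1/90; u2: center (9/40, -3/10), radius 1/100; u3: center (1/2, -11/48), radius 1/144; u4: center (1/2, -1/4), radius 1/120; u5: center (25/48, -13/48), radius 1/108
The forms do not match — not equal.


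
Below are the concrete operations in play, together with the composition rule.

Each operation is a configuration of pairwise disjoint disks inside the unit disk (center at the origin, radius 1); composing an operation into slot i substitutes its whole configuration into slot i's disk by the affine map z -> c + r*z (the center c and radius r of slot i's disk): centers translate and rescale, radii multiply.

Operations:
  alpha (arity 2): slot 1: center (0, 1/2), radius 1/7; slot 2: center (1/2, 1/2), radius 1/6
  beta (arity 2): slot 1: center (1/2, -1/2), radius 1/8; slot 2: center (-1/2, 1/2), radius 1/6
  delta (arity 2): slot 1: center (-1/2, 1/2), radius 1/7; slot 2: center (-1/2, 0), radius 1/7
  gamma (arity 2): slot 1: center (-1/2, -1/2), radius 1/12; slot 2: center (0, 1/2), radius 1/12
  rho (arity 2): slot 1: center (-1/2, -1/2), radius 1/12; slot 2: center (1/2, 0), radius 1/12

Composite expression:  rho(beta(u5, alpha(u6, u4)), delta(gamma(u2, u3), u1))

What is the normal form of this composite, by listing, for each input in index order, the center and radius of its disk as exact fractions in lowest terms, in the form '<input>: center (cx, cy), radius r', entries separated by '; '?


Affine substitution under rho: radii multiply and u-centers shift.
tracing u5 down its 2-map path: center (-11/24, -13/24), radius 1/96
tracing u6 down its 3-map path: center (-13/24, -65/144), radius 1/504
tracing u4 down its 3-map path: center (-77/144, -65/144), radius 1/432
tracing u2 down its 3-map path: center (19/42, 1/28), radius 1/1008
tracing u3 down its 3-map path: center (11/24, 1/21), radius 1/1008
tracing u1 down its 2-map path: center (11/24, 0), radius 1/84

u1: center (11/24, 0), radius 1/84; u2: center (19/42, 1/28), radius 1/1008; u3: center (11/24, 1/21), radius 1/1008; u4: center (-77/144, -65/144), radius 1/432; u5: center (-11/24, -13/24), radius 1/96; u6: center (-13/24, -65/144), radius 1/504


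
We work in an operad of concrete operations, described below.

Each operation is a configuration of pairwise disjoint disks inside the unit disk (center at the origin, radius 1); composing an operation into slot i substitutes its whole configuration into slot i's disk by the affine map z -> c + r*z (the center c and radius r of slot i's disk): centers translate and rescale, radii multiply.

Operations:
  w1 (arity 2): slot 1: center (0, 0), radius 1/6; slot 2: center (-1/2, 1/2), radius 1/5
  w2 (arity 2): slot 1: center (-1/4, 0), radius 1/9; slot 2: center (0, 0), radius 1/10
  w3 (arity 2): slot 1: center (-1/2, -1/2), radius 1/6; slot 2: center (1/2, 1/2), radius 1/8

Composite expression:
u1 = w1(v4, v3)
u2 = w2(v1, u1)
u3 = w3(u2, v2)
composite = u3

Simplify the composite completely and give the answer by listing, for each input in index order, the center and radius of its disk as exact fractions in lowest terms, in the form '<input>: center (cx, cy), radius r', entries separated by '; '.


Each v-disk chains the slot maps above it in w3; radii multiply.
for v1, the 2-step affine chain lands on center (-13/24, -1/2), radius 1/54
for v4, the 3-step affine chain lands on center (-1/2, -1/2), radius 1/360
for v3, the 3-step affine chain lands on center (-61/120, -59/120), radius 1/300
for v2, the 1-step affine chain lands on center (1/2, 1/2), radius 1/8

v1: center (-13/24, -1/2), radius 1/54; v2: center (1/2, 1/2), radius 1/8; v3: center (-61/120, -59/120), radius 1/300; v4: center (-1/2, -1/2), radius 1/360


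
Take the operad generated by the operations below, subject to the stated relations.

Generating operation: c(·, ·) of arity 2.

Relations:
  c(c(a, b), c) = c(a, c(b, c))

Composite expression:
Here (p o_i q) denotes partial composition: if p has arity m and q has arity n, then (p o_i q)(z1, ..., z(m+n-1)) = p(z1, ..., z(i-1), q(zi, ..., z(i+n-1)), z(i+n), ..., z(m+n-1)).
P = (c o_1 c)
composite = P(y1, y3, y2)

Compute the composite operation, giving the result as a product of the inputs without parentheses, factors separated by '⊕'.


All parenthesizations of c agree; list the y-inputs left to right.
c(y1, y3) linearizes to y1 ⊕ y3
c(c(y1, y3), y2) linearizes to y1 ⊕ y3 ⊕ y2

y1 ⊕ y3 ⊕ y2


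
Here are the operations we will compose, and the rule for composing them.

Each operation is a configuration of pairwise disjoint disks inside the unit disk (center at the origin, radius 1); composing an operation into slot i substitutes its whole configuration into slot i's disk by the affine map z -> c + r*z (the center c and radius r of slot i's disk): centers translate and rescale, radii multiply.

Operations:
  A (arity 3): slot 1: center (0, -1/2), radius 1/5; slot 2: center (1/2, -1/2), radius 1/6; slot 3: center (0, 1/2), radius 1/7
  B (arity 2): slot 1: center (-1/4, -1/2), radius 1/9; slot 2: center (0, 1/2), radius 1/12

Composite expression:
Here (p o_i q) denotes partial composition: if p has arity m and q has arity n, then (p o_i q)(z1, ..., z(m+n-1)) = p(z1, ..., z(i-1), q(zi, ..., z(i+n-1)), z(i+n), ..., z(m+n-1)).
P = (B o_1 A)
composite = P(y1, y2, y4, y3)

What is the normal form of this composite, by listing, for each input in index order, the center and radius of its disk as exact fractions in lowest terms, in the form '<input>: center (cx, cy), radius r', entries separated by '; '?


y1: center (-1/4, -5/9), radius 1/45; y2: center (-7/36, -5/9), radius 1/54; y3: center (0, 1/2), radius 1/12; y4: center (-1/4, -4/9), radius 1/63

Nesting under B composes maps z -> c + r*z down each y-path.
input y1: composing its 2 substitution steps yields center (-1/4, -5/9), radius 1/45
input y2: composing its 2 substitution steps yields center (-7/36, -5/9), radius 1/54
input y4: composing its 2 substitution steps yields center (-1/4, -4/9), radius 1/63
input y3: composing its 1 substitution step yields center (0, 1/2), radius 1/12


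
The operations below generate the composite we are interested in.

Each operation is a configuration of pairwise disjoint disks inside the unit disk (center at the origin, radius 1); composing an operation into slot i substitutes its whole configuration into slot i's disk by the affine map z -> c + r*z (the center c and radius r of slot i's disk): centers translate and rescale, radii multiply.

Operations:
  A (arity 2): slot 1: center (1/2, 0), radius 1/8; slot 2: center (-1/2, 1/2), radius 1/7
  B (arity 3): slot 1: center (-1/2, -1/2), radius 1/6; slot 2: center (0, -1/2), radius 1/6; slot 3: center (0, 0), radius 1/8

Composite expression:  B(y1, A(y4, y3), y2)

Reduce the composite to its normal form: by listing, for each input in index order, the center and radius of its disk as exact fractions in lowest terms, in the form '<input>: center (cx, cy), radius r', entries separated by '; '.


y1: center (-1/2, -1/2), radius 1/6; y2: center (0, 0), radius 1/8; y3: center (-1/12, -5/12), radius 1/42; y4: center (1/12, -1/2), radius 1/48

Nesting under B composes maps z -> c + r*z down each y-path.
tracing y1 down its 1-map path: center (-1/2, -1/2), radius 1/6
tracing y4 down its 2-map path: center (1/12, -1/2), radius 1/48
tracing y3 down its 2-map path: center (-1/12, -5/12), radius 1/42
tracing y2 down its 1-map path: center (0, 0), radius 1/8


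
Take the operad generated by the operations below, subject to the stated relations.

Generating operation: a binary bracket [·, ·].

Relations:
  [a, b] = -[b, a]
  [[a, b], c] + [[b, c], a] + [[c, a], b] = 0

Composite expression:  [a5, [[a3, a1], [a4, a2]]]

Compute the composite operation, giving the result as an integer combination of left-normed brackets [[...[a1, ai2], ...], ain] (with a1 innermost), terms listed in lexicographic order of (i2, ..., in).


-[[[[a1, a3], a2], a4], a5] + [[[[a1, a3], a4], a2], a5]


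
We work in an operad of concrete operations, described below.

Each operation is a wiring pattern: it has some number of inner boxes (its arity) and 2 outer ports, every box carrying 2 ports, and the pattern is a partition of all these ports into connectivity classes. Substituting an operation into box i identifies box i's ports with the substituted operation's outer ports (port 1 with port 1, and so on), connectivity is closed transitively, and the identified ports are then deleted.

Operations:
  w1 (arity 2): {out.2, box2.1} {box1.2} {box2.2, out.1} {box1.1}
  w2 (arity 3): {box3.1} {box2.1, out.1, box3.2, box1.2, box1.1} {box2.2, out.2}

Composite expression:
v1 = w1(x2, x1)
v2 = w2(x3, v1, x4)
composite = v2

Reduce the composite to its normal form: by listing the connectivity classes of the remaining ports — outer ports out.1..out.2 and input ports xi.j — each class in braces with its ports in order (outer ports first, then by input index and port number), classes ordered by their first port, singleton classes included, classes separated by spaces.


Substituting into w2 glues patterns; closure does the rest.
through w1, on inputs (x2, x1): {out.1, x1.2} {out.2, x1.1} {x2.1} {x2.2} (out.j = stage outer ports)
through w2, on inputs (x3, x2, x1, x4): {out.1, x1.2, x3.1, x3.2, x4.2} {out.2, x1.1} {x2.1} {x2.2} {x4.1} (out.j = stage outer ports)

{out.1, x1.2, x3.1, x3.2, x4.2} {out.2, x1.1} {x2.1} {x2.2} {x4.1}


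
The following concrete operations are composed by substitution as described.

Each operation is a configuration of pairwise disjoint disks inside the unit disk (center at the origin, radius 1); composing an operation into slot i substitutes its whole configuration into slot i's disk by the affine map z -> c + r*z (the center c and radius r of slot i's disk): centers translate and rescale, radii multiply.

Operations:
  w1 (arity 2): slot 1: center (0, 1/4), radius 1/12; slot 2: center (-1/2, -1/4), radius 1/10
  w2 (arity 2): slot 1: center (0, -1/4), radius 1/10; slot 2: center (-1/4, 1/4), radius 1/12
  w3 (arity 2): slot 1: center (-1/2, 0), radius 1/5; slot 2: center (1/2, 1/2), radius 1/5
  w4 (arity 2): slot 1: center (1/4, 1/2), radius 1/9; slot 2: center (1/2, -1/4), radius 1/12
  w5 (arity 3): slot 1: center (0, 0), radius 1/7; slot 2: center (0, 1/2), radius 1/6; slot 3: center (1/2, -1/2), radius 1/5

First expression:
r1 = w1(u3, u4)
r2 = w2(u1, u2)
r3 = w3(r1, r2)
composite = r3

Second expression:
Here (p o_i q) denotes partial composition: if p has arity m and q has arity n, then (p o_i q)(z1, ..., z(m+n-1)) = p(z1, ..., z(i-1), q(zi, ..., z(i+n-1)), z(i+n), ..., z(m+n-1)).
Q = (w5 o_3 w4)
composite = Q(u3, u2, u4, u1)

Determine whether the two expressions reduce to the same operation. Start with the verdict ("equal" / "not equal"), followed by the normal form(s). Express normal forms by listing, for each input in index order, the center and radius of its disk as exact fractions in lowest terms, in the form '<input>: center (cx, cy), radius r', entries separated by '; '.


The first composite normalizes to u1: center (1/2, 9/20), radius 1/50; u2: center (9/20, 11/20), radius 1/60; u3: center (-1/2, 1/20), radius 1/60; u4: center (-3/5, -1/20), radius 1/50
The second composite normalizes to u1: center (3/5, -11/20), radius 1/60; u2: center (0, 1/2), radius 1/6; u3: center (0, 0), radius 1/7; u4: center (11/20, -2/5), radius 1/45
The normal forms differ: not equal.

not equal: they reduce to u1: center (1/2, 9/20), radius 1/50; u2: center (9/20, 11/20), radius 1/60; u3: center (-1/2, 1/20), radius 1/60; u4: center (-3/5, -1/20), radius 1/50 and u1: center (3/5, -11/20), radius 1/60; u2: center (0, 1/2), radius 1/6; u3: center (0, 0), radius 1/7; u4: center (11/20, -2/5), radius 1/45


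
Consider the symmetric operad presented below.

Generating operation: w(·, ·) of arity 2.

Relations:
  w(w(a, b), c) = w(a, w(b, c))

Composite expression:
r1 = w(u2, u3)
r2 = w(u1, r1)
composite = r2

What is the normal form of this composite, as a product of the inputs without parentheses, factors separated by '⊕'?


u1 ⊕ u2 ⊕ u3

Under associativity of w, the answer is the u's in reading order.
w(u2, u3) flattens to u2 ⊕ u3
w(u1, w(u2, u3)) flattens to u1 ⊕ u2 ⊕ u3


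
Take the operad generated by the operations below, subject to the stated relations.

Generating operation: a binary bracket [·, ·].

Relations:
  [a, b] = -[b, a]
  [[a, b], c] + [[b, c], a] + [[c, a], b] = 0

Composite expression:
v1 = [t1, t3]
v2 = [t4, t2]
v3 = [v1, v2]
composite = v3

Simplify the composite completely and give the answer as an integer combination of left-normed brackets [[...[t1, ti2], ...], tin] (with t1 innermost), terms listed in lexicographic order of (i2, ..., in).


-[[[t1, t3], t2], t4] + [[[t1, t3], t4], t2]

Expand each bracket as ab - ba; the t1-initial words give the coefficients.
Composite bracket: [[t1, t3], [t4, t2]]
Full expansion: 8 signed words from ab - ba (2^3 = 8).
Words beginning with t1 determine it all:
  sign of t1t3t2t4 is -1, so it contributes -[[[t1, t3], t2], t4]
  sign of t1t3t4t2 is +1, so it contributes +[[[t1, t3], t4], t2]


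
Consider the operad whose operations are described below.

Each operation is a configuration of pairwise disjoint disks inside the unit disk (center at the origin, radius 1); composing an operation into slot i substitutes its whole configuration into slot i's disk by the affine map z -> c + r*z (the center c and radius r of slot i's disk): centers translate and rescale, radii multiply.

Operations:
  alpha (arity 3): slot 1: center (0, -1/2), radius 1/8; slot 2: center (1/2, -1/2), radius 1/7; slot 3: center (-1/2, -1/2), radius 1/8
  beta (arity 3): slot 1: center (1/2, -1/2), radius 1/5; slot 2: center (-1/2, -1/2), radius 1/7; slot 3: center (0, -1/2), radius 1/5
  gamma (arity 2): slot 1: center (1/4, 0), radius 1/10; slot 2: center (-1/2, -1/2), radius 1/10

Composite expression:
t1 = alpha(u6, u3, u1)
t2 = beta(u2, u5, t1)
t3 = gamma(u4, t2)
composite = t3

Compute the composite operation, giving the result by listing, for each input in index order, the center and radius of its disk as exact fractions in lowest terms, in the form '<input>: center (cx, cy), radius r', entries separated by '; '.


Nesting under gamma composes maps z -> c + r*z down each u-path.
for u4, the 1-step affine chain lands on center (1/4, 0), radius 1/10
for u2, the 2-step affine chain lands on center (-9/20, -11/20), radius 1/50
for u5, the 2-step affine chain lands on center (-11/20, -11/20), radius 1/70
for u6, the 3-step affine chain lands on center (-1/2, -14/25), radius 1/400
for u3, the 3-step affine chain lands on center (-49/100, -14/25), radius 1/350
for u1, the 3-step affine chain lands on center (-51/100, -14/25), radius 1/400

u1: center (-51/100, -14/25), radius 1/400; u2: center (-9/20, -11/20), radius 1/50; u3: center (-49/100, -14/25), radius 1/350; u4: center (1/4, 0), radius 1/10; u5: center (-11/20, -11/20), radius 1/70; u6: center (-1/2, -14/25), radius 1/400


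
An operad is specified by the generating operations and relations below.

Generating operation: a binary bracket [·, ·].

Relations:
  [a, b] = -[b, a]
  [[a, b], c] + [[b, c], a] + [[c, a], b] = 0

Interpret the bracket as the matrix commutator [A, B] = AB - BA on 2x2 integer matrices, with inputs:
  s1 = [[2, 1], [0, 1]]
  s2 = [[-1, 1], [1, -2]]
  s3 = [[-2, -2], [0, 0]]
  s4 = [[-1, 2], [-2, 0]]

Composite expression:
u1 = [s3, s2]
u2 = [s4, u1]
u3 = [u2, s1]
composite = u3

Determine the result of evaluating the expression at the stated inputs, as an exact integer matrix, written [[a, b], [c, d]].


[[-10, 0], [10, 10]]


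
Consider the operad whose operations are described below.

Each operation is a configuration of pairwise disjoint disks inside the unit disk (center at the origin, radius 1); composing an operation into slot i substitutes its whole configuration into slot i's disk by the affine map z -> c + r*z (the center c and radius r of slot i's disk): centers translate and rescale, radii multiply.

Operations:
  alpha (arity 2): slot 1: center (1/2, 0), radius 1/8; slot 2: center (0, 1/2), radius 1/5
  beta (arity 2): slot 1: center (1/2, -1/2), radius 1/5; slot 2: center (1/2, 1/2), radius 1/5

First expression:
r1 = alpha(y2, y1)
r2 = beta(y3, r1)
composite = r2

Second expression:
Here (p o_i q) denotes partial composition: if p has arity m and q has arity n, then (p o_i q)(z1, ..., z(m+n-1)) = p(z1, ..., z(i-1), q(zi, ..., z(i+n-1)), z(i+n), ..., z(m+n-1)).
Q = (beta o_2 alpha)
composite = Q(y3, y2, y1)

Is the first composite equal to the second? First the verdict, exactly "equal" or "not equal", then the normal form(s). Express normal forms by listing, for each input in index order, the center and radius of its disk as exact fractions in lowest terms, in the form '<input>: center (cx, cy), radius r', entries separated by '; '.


equal: each reduces to y1: center (1/2, 3/5), radius 1/25; y2: center (3/5, 1/2), radius 1/40; y3: center (1/2, -1/2), radius 1/5

The first expression reduces to y1: center (1/2, 3/5), radius 1/25; y2: center (3/5, 1/2), radius 1/40; y3: center (1/2, -1/2), radius 1/5
The second expression reduces to y1: center (1/2, 3/5), radius 1/25; y2: center (3/5, 1/2), radius 1/40; y3: center (1/2, -1/2), radius 1/5
The normal forms match — equal.


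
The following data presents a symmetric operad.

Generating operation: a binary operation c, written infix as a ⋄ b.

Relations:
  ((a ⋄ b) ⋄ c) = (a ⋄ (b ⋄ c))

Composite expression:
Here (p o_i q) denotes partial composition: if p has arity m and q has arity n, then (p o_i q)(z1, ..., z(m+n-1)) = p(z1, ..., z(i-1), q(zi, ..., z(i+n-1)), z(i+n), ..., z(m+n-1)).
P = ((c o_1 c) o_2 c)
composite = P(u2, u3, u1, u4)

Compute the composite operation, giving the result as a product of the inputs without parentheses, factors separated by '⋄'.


u2 ⋄ u3 ⋄ u1 ⋄ u4

Key point: c is associative — brackets drop, the u-order remains.
(u3 ⋄ u1) linearizes to u3 ⋄ u1
(u2 ⋄ (u3 ⋄ u1)) linearizes to u2 ⋄ u3 ⋄ u1
((u2 ⋄ (u3 ⋄ u1)) ⋄ u4) linearizes to u2 ⋄ u3 ⋄ u1 ⋄ u4


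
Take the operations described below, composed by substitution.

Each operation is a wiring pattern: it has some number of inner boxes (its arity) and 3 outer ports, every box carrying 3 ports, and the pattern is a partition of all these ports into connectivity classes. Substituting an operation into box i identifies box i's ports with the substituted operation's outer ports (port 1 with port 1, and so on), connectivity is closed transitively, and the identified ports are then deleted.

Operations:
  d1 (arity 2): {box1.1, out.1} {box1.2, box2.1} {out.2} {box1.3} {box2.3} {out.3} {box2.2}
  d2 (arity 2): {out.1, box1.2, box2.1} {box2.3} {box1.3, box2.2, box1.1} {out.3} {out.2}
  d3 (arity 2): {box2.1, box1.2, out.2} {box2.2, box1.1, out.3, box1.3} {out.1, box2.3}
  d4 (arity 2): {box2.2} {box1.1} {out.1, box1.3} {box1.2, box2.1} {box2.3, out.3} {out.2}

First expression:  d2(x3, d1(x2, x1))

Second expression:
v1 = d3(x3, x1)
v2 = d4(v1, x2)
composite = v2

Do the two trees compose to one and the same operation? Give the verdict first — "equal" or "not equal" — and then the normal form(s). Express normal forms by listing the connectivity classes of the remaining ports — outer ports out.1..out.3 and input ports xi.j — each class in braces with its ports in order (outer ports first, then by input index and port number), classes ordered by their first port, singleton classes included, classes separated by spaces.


not equal — first {out.1, x2.1, x3.2} {out.2} {out.3} {x1.1, x2.2} {x1.2} {x1.3} {x2.3} {x3.1, x3.3}, second {out.1, x1.2, x3.1, x3.3} {out.2} {out.3, x2.3} {x1.1, x2.1, x3.2} {x1.3} {x2.2}

Reducing the first expression gives {out.1, x2.1, x3.2} {out.2} {out.3} {x1.1, x2.2} {x1.2} {x1.3} {x2.3} {x3.1, x3.3}
Reducing the second expression gives {out.1, x1.2, x3.1, x3.3} {out.2} {out.3, x2.3} {x1.1, x2.1, x3.2} {x1.3} {x2.2}
The normal forms differ: not equal.
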